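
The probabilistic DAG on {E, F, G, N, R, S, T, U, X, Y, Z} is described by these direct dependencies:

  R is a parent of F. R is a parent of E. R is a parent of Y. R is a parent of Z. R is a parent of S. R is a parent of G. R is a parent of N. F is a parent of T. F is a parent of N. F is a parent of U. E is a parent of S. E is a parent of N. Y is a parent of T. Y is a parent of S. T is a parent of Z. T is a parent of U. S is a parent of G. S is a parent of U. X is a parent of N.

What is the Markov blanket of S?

Ch(S) = {G, U}.
Pa(S) = {E, R, Y}.
Other parents of S's children:
  G also has parent R.
  U also has parents F, T.
Union: {E, R, Y} ∪ {G, U} ∪ {F, R, T} = {E, F, G, R, T, U, Y}.

{E, F, G, R, T, U, Y}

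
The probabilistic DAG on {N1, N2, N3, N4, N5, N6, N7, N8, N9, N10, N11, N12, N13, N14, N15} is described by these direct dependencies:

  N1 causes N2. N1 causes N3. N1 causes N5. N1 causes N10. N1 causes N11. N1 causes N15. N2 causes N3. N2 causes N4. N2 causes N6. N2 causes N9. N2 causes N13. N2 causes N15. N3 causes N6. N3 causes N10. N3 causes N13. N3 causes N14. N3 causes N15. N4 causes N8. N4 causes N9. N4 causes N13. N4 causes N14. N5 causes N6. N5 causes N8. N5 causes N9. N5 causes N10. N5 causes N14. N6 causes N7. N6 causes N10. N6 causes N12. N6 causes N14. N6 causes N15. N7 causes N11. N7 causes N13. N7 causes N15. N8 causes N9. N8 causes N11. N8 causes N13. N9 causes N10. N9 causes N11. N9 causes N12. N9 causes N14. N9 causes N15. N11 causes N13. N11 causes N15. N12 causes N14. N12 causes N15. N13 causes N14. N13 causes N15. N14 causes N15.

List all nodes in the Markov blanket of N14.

{N1, N2, N3, N4, N5, N6, N7, N9, N11, N12, N13, N15}

N14's parents: N3, N4, N5, N6, N9, N12, N13.
N14's children: N15.
Parents of each child, excluding N14:
  N15: N1, N2, N3, N6, N7, N9, N11, N12, N13
Union: {N3, N4, N5, N6, N9, N12, N13} ∪ {N15} ∪ {N1, N2, N3, N6, N7, N9, N11, N12, N13} = {N1, N2, N3, N4, N5, N6, N7, N9, N11, N12, N13, N15}.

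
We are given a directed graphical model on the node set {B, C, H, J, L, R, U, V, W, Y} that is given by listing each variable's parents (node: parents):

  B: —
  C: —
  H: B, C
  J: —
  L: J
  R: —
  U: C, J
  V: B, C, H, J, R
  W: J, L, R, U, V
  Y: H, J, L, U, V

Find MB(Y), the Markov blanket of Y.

{H, J, L, U, V}

By definition, MB(Y) is built from Y's parents, Y's children, and the co-parents of Y.
Pa(Y) = {H, J, L, U, V}.
Y's children: none.
With no children, Y has no spouses; the co-parent set is empty.
MB(Y) = {H, J, L, U, V}.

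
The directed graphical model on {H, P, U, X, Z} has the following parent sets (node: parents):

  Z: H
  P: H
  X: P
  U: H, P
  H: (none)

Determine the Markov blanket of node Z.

The Markov blanket of a node is its parents, its children, and the other parents of its children.
Z has parent H.
Ch(Z) = {}.
With no children, Z has no spouses; the co-parent set is empty.
So the Markov blanket of Z is {H}.

{H}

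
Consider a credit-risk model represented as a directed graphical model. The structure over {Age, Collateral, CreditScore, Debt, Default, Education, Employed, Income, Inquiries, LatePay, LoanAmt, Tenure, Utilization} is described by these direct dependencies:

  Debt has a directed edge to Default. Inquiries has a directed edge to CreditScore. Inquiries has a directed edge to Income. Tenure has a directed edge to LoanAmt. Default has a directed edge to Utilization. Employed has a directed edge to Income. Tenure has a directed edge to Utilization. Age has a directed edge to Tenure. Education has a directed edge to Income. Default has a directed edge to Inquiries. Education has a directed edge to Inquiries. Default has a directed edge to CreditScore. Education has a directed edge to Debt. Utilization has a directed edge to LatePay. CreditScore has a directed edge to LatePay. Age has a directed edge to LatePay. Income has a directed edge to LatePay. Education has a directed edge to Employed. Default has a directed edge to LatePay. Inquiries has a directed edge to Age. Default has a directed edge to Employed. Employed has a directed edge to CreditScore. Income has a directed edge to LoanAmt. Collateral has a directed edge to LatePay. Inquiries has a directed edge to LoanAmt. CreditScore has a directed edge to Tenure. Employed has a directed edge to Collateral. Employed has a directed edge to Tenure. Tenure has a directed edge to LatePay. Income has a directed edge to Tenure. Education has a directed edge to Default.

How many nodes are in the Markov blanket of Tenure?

By definition, MB(Tenure) is built from Tenure's parents, Tenure's children, and the co-parents of Tenure.
Parents of Tenure: Age, CreditScore, Employed, Income.
Children of Tenure: LatePay, LoanAmt, Utilization.
For each child, the remaining parents (spouses of Tenure):
  Utilization: Default
  LatePay: Age, Collateral, CreditScore, Default, Income, Utilization
  LoanAmt: Income, Inquiries
MB(Tenure) = {Age, Collateral, CreditScore, Default, Employed, Income, Inquiries, LatePay, LoanAmt, Utilization}, which has 10 nodes.

10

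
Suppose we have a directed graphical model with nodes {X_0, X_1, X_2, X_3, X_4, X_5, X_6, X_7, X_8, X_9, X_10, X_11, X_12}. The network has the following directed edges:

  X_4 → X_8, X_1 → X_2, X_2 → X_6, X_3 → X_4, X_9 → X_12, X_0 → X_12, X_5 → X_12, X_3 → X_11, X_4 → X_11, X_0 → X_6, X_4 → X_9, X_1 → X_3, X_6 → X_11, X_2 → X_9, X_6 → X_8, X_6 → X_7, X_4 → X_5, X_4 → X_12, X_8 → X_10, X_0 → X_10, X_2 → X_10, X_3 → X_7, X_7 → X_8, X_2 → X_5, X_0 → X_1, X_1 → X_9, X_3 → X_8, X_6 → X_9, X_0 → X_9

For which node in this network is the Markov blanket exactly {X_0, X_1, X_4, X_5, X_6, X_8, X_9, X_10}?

X_2

The target node must have every member of {X_0, X_1, X_4, X_5, X_6, X_8, X_9, X_10} as a parent, child, or co-parent, and no others.
Parents of X_2: X_1; children: X_5, X_6, X_9, X_10; co-parents: X_0, X_1, X_4, X_6, X_8.
These exactly cover the given set, so the node is X_2.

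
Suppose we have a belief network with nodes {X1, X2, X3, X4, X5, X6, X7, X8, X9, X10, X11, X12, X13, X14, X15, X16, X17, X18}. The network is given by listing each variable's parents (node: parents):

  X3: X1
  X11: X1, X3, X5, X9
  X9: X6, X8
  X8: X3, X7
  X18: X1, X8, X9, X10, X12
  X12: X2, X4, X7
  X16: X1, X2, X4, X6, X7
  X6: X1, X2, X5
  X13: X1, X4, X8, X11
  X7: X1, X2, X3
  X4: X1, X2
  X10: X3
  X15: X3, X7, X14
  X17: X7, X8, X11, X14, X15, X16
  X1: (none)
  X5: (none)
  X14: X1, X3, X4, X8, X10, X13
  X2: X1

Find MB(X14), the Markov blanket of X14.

A node's Markov blanket = Pa ∪ Ch ∪ (parents of Ch other than the node itself).
X14 has children X15, X17.
Parents of X14: X1, X3, X4, X8, X10, X13.
Co-parents of X14 (other parents of its children):
  X15: X3, X7
  X17: X7, X8, X11, X15, X16
MB(X14) = {X1, X3, X4, X7, X8, X10, X11, X13, X15, X16, X17}.

{X1, X3, X4, X7, X8, X10, X11, X13, X15, X16, X17}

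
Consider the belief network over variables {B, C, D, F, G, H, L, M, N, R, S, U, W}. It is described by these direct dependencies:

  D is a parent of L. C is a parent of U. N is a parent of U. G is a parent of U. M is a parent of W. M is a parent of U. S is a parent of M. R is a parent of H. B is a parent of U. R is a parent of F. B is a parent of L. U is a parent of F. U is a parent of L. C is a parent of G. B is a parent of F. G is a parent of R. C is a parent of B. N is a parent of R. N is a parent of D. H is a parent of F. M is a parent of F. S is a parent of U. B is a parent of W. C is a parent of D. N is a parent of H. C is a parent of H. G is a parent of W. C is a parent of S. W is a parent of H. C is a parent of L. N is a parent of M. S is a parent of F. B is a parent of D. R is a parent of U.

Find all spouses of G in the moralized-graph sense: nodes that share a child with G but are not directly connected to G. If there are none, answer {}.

{B, M, N, S}

Children of G: R, U, W.
  R also has parent N.
  W's other parents are B, M.
  parents(U) \ {G} = {B, C, M, N, R, S}.
Excluding nodes already adjacent to G (C, R, U, W), the co-parent-only contribution is {B, M, N, S}.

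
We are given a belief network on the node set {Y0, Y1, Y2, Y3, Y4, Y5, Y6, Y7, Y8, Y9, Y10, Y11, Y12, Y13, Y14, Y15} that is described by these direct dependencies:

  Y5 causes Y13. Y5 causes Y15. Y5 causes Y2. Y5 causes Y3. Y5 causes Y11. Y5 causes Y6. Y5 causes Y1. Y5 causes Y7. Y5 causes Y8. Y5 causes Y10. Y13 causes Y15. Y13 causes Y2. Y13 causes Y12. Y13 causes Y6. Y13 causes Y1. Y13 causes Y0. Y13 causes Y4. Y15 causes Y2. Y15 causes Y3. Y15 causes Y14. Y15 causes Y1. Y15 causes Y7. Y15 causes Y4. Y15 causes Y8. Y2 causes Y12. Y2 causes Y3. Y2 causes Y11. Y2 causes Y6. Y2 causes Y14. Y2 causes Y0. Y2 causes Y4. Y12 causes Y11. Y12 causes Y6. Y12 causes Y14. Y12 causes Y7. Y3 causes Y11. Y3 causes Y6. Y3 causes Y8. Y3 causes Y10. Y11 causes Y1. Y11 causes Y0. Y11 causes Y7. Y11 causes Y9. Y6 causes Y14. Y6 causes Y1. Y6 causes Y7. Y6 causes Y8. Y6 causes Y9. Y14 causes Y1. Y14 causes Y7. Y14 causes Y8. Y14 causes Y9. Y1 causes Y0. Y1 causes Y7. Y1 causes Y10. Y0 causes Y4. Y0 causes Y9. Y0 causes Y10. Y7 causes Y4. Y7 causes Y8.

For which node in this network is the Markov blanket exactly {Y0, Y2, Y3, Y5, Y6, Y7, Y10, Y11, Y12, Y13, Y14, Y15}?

Y1

The target node must have every member of {Y0, Y2, Y3, Y5, Y6, Y7, Y10, Y11, Y12, Y13, Y14, Y15} as a parent, child, or co-parent, and no others.
Parents of Y1: Y5, Y6, Y11, Y13, Y14, Y15; children: Y0, Y7, Y10; co-parents: Y0, Y2, Y3, Y5, Y6, Y11, Y12, Y13, Y14, Y15.
These exactly cover the given set, so the node is Y1.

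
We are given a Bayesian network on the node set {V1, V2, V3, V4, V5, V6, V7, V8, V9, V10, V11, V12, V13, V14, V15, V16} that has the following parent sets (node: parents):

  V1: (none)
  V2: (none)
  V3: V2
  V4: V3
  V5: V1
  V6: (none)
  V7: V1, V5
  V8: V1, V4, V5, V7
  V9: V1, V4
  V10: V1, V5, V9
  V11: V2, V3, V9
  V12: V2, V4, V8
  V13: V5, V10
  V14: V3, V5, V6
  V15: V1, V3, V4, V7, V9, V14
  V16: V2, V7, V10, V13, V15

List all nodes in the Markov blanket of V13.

{V2, V5, V7, V10, V15, V16}

By definition, MB(V13) is built from V13's parents, V13's children, and the co-parents of V13.
V13's parents: V5, V10.
Ch(V13) = {V16}.
Parents of each child, excluding V13:
  V16's other parents are V2, V7, V10, V15.
MB(V13) = {V2, V5, V7, V10, V15, V16}.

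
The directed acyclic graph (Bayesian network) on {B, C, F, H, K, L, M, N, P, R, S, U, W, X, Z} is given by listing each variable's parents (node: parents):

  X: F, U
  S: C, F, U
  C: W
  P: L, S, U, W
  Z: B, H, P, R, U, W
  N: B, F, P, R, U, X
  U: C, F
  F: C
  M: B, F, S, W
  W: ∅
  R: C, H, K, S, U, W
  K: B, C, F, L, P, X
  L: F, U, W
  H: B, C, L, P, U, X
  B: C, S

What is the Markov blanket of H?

Recall MB(v) = parents ∪ children ∪ spouses, where spouses are the other parents of v's children.
H has children R, Z.
Parents of H: B, C, L, P, U, X.
Other parents of H's children:
  R also has parents C, K, S, U, W.
  Z also has parents B, P, R, U, W.
Taking the union gives {B, C, K, L, P, R, S, U, W, X, Z}.

{B, C, K, L, P, R, S, U, W, X, Z}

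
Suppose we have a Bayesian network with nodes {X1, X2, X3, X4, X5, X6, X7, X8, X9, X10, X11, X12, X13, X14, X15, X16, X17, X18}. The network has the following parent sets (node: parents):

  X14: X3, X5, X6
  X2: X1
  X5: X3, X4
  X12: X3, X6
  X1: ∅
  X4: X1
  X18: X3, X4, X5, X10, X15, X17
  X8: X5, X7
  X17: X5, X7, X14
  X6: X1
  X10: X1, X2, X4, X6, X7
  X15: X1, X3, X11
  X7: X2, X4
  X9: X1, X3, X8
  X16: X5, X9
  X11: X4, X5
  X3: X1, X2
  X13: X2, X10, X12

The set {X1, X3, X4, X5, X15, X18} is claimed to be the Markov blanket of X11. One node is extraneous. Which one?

A node's Markov blanket = Pa ∪ Ch ∪ (parents of Ch other than the node itself).
Parents of X11: X4, X5.
Children of X11: X15.
Parents of each child, excluding X11:
  parents(X15) \ {X11} = {X1, X3}.
MB(X11) = {X1, X3, X4, X5, X15}.
X18 is neither a parent, child, nor co-parent of X11, so it does not belong.

X18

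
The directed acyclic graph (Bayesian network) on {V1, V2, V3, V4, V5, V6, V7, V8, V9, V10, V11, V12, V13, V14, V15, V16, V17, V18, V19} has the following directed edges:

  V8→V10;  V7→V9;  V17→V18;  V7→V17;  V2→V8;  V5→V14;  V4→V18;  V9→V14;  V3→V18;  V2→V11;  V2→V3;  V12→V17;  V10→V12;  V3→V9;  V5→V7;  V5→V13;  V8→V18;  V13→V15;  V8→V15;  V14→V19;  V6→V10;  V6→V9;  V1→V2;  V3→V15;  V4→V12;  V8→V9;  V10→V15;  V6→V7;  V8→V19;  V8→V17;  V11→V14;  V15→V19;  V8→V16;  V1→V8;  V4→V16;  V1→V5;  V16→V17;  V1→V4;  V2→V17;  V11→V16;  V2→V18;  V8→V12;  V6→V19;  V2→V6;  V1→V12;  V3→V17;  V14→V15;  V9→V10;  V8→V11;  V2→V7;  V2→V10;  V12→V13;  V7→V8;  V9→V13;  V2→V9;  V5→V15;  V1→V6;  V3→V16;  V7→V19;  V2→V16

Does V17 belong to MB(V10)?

No

Recall MB(v) = parents ∪ children ∪ spouses, where spouses are the other parents of v's children.
Pa(V10) = {V2, V6, V8, V9}.
V10's children: V12, V15.
Other parents of V10's children:
  V12 also has parents V1, V4, V8.
  V15's other parents are V3, V5, V8, V13, V14.
MB(V10) = {V1, V2, V3, V4, V5, V6, V8, V9, V12, V13, V14, V15}; V17 is not in this set.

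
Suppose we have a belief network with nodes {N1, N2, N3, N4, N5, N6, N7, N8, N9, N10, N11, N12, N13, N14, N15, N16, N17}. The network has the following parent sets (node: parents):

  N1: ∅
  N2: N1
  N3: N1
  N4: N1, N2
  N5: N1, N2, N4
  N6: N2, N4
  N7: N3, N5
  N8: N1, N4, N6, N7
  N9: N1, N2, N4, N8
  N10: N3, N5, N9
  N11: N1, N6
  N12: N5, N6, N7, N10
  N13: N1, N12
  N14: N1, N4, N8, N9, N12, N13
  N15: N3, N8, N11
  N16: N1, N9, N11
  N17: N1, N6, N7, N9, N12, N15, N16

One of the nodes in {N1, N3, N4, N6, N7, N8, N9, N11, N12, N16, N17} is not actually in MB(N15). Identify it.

N4

By definition, MB(N15) is built from N15's parents, N15's children, and the co-parents of N15.
Children of N15: N17.
N15's parents: N3, N8, N11.
Parents of each child, excluding N15:
  N17: N1, N6, N7, N9, N12, N16
MB(N15) = {N1, N3, N6, N7, N8, N9, N11, N12, N16, N17}.
N4 is neither a parent, child, nor co-parent of N15, so it does not belong.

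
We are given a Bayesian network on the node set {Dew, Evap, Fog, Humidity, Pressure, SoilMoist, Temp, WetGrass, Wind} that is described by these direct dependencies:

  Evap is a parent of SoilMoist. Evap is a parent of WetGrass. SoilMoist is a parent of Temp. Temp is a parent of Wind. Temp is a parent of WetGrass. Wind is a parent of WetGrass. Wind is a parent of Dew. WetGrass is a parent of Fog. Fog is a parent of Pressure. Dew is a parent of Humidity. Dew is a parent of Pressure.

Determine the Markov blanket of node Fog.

Children of Fog: Pressure.
Pa(Fog) = {WetGrass}.
Co-parents of Fog (other parents of its children):
  parents(Pressure) \ {Fog} = {Dew}.
Taking the union gives {Dew, Pressure, WetGrass}.

{Dew, Pressure, WetGrass}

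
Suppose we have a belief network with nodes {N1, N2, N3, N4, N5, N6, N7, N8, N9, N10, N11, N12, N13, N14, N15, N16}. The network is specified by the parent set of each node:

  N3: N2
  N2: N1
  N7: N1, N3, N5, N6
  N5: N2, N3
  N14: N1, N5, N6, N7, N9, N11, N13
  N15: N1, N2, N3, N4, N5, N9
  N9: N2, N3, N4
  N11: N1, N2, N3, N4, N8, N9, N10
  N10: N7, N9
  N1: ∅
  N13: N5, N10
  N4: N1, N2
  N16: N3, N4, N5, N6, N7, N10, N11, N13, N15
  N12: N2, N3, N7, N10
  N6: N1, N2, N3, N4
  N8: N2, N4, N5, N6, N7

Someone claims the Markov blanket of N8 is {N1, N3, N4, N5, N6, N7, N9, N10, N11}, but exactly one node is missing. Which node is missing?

By definition, MB(N8) is built from N8's parents, N8's children, and the co-parents of N8.
N8 has parents N2, N4, N5, N6, N7.
N8 has child N11.
For each child, the remaining parents (spouses of N8):
  parents(N11) \ {N8} = {N1, N2, N3, N4, N9, N10}.
MB(N8) = {N1, N2, N3, N4, N5, N6, N7, N9, N10, N11}.
Comparing with the claimed set, N2 is missing.

N2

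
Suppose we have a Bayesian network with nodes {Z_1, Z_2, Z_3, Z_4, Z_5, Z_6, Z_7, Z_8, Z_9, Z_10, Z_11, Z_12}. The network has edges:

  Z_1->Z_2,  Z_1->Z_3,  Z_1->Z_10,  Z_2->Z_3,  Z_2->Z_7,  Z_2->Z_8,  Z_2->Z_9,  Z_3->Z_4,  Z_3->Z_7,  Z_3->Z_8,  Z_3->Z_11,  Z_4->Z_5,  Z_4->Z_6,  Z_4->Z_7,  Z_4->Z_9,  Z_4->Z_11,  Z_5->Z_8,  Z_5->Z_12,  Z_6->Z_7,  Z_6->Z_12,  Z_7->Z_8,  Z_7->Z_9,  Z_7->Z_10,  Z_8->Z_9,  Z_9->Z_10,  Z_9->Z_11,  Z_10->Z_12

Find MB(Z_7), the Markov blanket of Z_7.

{Z_1, Z_2, Z_3, Z_4, Z_5, Z_6, Z_8, Z_9, Z_10}

Ch(Z_7) = {Z_8, Z_9, Z_10}.
Z_7's parents: Z_2, Z_3, Z_4, Z_6.
Parents of each child, excluding Z_7:
  Z_8: Z_2, Z_3, Z_5
  Z_9: Z_2, Z_4, Z_8
  Z_10: Z_1, Z_9
MB(Z_7) = {Z_1, Z_2, Z_3, Z_4, Z_5, Z_6, Z_8, Z_9, Z_10}.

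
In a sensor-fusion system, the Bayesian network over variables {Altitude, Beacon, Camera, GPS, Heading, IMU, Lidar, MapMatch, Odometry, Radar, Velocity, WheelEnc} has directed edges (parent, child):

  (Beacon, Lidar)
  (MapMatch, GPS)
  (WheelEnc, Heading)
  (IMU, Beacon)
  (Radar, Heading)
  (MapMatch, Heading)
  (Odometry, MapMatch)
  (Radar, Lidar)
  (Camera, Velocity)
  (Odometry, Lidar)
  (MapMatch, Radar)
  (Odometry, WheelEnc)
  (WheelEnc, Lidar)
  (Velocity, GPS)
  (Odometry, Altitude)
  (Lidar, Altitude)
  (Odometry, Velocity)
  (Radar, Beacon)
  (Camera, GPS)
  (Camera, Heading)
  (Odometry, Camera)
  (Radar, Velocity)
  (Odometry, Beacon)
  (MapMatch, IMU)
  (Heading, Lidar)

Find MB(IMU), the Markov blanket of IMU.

{Beacon, MapMatch, Odometry, Radar}

IMU has parent MapMatch.
Ch(IMU) = {Beacon}.
Other parents of IMU's children:
  Beacon: Odometry, Radar
Taking the union gives {Beacon, MapMatch, Odometry, Radar}.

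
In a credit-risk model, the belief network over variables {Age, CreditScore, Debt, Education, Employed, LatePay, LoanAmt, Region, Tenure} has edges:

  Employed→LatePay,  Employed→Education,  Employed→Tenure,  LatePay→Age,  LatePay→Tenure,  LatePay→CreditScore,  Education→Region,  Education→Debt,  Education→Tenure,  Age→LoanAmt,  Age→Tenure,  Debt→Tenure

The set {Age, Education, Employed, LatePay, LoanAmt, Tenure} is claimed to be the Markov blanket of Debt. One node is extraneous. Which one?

LoanAmt

Debt's children: Tenure.
Debt has parent Education.
Co-parents of Debt (other parents of its children):
  Tenure's other parents are Age, Education, Employed, LatePay.
MB(Debt) = {Age, Education, Employed, LatePay, Tenure}.
LoanAmt is neither a parent, child, nor co-parent of Debt, so it does not belong.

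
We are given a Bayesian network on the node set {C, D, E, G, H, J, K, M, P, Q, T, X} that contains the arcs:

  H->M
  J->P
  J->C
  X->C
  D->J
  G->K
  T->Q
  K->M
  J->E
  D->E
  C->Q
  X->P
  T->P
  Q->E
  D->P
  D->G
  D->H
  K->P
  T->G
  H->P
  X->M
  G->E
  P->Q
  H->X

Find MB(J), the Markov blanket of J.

A node's Markov blanket = Pa ∪ Ch ∪ (parents of Ch other than the node itself).
J has children C, E, P.
J has parent D.
Parents of each child, excluding J:
  C also has parent X.
  parents(P) \ {J} = {D, H, K, T, X}.
  parents(E) \ {J} = {D, G, Q}.
Taking the union gives {C, D, E, G, H, K, P, Q, T, X}.

{C, D, E, G, H, K, P, Q, T, X}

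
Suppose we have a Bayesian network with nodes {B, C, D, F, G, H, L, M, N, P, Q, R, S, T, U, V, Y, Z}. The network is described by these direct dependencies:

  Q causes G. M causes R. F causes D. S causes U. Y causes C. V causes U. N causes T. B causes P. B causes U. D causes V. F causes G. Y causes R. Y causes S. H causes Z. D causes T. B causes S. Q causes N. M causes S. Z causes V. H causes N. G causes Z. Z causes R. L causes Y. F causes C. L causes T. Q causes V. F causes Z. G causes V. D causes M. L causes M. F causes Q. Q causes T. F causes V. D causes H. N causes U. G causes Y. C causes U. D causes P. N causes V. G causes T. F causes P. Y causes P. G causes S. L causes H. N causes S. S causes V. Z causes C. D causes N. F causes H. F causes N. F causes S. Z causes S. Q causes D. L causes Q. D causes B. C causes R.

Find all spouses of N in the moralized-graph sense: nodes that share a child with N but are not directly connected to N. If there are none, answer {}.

{B, C, G, L, M, Y, Z}

Children of N: S, T, U, V.
  S: B, F, G, M, Y, Z
  V: D, F, G, Q, S, Z
  T: D, G, L, Q
  U: B, C, S, V
Excluding nodes already adjacent to N (D, F, H, Q, S, T, U, V), the co-parent-only contribution is {B, C, G, L, M, Y, Z}.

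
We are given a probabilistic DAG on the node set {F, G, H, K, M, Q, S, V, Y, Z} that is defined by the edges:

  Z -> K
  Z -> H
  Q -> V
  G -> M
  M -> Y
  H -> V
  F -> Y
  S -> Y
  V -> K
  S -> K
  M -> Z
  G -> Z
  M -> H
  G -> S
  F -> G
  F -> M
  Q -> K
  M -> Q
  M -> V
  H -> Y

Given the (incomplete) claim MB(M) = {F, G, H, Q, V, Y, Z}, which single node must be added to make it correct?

The Markov blanket of a node is its parents, its children, and the other parents of its children.
M's children: H, Q, V, Y, Z.
Parents of M: F, G.
For each child, the remaining parents (spouses of M):
  Q has no other parent.
  Z also has parent G.
  parents(H) \ {M} = {Z}.
  V also has parents H, Q.
  Y also has parents F, H, S.
MB(M) = {F, G, H, Q, S, V, Y, Z}.
Comparing with the claimed set, S is missing.

S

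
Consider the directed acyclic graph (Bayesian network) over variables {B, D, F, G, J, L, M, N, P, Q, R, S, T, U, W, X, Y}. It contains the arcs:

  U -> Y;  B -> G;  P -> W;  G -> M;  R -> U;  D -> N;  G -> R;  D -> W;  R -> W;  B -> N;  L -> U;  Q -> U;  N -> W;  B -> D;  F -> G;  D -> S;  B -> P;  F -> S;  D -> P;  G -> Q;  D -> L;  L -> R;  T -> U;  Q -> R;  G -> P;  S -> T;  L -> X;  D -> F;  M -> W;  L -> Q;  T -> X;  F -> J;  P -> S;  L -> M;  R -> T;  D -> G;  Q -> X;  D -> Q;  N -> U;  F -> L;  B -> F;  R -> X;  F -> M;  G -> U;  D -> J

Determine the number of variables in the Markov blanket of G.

11

By definition, MB(G) is built from G's parents, G's children, and the co-parents of G.
G's children: M, P, Q, R, U.
Pa(G) = {B, D, F}.
Co-parents of G (other parents of its children):
  parents(M) \ {G} = {F, L}.
  P's other parents are B, D.
  Q's other parents are D, L.
  R's other parents are L, Q.
  U's other parents are L, N, Q, R, T.
MB(G) = {B, D, F, L, M, N, P, Q, R, T, U}, which has 11 nodes.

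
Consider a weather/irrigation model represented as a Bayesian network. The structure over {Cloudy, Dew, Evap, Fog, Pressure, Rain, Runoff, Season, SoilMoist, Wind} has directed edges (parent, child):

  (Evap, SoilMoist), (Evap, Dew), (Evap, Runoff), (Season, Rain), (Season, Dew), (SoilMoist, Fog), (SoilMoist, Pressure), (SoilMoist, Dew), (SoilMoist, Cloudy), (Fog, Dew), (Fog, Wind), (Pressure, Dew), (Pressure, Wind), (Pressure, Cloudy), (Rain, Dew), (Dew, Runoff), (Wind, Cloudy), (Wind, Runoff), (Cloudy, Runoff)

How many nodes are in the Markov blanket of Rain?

6

By definition, MB(Rain) is built from Rain's parents, Rain's children, and the co-parents of Rain.
Rain has parent Season.
Rain's children: Dew.
Other parents of Rain's children:
  Dew: Evap, Fog, Pressure, Season, SoilMoist
MB(Rain) = {Dew, Evap, Fog, Pressure, Season, SoilMoist}, which has 6 nodes.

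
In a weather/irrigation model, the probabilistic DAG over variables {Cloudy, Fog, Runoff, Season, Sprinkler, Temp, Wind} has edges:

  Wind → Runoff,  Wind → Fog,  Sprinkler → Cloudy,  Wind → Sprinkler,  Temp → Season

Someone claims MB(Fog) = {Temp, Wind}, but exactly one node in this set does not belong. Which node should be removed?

Fog's parents: Wind.
Children of Fog: none.
Fog has no children, so there are no co-parents.
MB(Fog) = {Wind}.
Temp is neither a parent, child, nor co-parent of Fog, so it does not belong.

Temp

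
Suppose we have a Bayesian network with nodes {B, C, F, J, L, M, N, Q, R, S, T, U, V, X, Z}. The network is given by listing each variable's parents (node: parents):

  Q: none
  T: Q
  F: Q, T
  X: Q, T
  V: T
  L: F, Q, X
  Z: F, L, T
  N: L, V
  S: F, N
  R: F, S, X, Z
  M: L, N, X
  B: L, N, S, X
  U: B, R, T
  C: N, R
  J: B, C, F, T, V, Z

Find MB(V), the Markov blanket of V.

V has parent T.
V has children J, N.
Parents of each child, excluding V:
  N's other parent is L.
  J also has parents B, C, F, T, Z.
Union: {T} ∪ {J, N} ∪ {B, C, F, L, T, Z} = {B, C, F, J, L, N, T, Z}.

{B, C, F, J, L, N, T, Z}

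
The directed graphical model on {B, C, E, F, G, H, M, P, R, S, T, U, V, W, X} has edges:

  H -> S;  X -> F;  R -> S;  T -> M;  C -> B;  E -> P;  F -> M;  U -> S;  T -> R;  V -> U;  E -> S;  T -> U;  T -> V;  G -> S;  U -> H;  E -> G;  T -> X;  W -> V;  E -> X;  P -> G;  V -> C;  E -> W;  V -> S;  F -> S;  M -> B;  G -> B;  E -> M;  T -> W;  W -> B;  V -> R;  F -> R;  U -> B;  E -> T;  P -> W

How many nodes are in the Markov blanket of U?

12

U's parents: T, V.
Ch(U) = {B, H, S}.
Other parents of U's children:
  H: no additional parents.
  parents(S) \ {U} = {E, F, G, H, R, V}.
  parents(B) \ {U} = {C, G, M, W}.
MB(U) = {B, C, E, F, G, H, M, R, S, T, V, W}, which has 12 nodes.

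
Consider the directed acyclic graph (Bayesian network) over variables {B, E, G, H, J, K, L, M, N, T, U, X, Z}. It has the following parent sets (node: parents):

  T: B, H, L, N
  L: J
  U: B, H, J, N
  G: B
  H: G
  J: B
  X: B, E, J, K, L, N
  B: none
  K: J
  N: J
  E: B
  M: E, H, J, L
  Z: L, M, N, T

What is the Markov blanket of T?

A node's Markov blanket = Pa ∪ Ch ∪ (parents of Ch other than the node itself).
Children of T: Z.
T's parents: B, H, L, N.
Parents of each child, excluding T:
  parents(Z) \ {T} = {L, M, N}.
Taking the union gives {B, H, L, M, N, Z}.

{B, H, L, M, N, Z}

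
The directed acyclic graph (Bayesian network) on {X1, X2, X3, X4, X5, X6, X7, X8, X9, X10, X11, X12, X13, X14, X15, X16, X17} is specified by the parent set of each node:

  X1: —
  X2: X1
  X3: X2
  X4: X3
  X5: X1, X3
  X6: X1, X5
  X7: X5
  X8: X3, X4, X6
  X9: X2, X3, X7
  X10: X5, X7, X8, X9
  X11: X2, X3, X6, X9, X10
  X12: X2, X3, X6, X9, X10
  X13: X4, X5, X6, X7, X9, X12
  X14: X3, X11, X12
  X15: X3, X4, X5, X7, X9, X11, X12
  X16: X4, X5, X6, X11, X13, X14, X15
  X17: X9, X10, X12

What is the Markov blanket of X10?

By definition, MB(X10) is built from X10's parents, X10's children, and the co-parents of X10.
Parents of X10: X5, X7, X8, X9.
Children of X10: X11, X12, X17.
For each child, the remaining parents (spouses of X10):
  X11: X2, X3, X6, X9
  X12: X2, X3, X6, X9
  X17: X9, X12
Union: {X5, X7, X8, X9} ∪ {X11, X12, X17} ∪ {X2, X3, X6, X9, X12} = {X2, X3, X5, X6, X7, X8, X9, X11, X12, X17}.

{X2, X3, X5, X6, X7, X8, X9, X11, X12, X17}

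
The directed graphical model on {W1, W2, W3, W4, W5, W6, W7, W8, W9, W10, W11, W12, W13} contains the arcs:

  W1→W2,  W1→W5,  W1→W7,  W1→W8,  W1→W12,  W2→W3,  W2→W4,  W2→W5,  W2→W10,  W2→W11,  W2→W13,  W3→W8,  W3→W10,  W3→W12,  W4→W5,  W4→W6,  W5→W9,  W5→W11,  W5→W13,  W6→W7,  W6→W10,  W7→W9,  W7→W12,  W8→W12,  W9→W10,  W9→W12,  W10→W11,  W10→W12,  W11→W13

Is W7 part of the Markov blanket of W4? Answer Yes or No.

By definition, MB(W4) is built from W4's parents, W4's children, and the co-parents of W4.
Ch(W4) = {W5, W6}.
Parents of W4: W2.
Other parents of W4's children:
  W5's other parents are W1, W2.
  W6: no additional parents.
MB(W4) = {W1, W2, W5, W6}; W7 is not in this set.

No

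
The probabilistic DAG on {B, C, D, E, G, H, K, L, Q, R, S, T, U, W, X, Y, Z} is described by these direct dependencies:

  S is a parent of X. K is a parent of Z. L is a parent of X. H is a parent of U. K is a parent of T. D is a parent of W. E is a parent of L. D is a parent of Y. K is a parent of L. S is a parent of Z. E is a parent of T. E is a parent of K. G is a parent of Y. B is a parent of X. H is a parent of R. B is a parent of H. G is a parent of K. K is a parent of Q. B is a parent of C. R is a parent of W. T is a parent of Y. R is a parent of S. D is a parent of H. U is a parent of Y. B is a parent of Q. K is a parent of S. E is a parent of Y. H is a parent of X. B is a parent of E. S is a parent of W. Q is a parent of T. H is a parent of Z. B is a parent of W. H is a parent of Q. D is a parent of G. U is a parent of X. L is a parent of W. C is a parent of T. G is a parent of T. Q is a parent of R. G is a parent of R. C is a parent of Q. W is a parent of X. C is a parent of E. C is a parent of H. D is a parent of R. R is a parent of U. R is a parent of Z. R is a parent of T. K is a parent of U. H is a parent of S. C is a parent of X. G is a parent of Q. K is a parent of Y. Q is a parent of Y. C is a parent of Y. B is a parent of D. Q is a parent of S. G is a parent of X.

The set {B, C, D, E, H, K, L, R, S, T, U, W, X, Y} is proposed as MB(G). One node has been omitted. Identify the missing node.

Q

Pa(G) = {D}.
Children of G: K, Q, R, T, X, Y.
Other parents of G's children:
  K: E
  Q: B, C, H, K
  R: D, H, Q
  T: C, E, K, Q, R
  X: B, C, H, L, S, U, W
  Y: C, D, E, K, Q, T, U
MB(G) = {B, C, D, E, H, K, L, Q, R, S, T, U, W, X, Y}.
Comparing with the claimed set, Q is missing.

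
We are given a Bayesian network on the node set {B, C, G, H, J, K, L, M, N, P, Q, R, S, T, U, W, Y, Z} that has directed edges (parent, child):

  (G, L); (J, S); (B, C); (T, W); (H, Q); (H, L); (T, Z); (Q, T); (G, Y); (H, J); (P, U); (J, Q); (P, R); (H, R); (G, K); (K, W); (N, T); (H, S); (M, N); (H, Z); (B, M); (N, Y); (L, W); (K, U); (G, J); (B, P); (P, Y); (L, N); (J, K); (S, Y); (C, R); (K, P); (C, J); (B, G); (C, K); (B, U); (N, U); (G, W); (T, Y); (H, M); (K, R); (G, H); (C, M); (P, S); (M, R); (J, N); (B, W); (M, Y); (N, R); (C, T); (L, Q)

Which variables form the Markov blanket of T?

{B, C, G, H, K, L, M, N, P, Q, S, W, Y, Z}

The Markov blanket of a node is its parents, its children, and the other parents of its children.
T has parents C, N, Q.
T's children: W, Y, Z.
Parents of each child, excluding T:
  parents(W) \ {T} = {B, G, K, L}.
  Y also has parents G, M, N, P, S.
  parents(Z) \ {T} = {H}.
Union: {C, N, Q} ∪ {W, Y, Z} ∪ {B, G, H, K, L, M, N, P, S} = {B, C, G, H, K, L, M, N, P, Q, S, W, Y, Z}.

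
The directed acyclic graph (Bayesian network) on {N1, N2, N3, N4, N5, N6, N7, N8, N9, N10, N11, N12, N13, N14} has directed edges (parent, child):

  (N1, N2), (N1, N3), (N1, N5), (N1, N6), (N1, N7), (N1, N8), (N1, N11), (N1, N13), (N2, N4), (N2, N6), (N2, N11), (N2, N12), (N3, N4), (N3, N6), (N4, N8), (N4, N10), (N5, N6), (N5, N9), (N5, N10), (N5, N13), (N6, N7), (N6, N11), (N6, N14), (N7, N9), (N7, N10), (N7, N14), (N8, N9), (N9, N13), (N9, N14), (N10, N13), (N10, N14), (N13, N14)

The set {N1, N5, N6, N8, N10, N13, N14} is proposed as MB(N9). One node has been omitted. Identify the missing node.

A node's Markov blanket = Pa ∪ Ch ∪ (parents of Ch other than the node itself).
Parents of N9: N5, N7, N8.
Ch(N9) = {N13, N14}.
Parents of each child, excluding N9:
  parents(N13) \ {N9} = {N1, N5, N10}.
  parents(N14) \ {N9} = {N6, N7, N10, N13}.
MB(N9) = {N1, N5, N6, N7, N8, N10, N13, N14}.
Comparing with the claimed set, N7 is missing.

N7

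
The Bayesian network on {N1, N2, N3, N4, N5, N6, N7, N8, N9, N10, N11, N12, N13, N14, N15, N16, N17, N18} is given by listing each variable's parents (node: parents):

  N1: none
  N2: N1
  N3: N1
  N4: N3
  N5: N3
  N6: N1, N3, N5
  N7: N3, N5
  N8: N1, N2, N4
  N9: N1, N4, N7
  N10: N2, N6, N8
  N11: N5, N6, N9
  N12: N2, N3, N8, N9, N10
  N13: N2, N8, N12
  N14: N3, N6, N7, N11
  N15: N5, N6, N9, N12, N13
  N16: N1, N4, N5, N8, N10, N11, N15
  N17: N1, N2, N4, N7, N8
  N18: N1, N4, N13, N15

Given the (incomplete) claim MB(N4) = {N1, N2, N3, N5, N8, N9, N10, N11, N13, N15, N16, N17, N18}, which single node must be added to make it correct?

Recall MB(v) = parents ∪ children ∪ spouses, where spouses are the other parents of v's children.
N4 has parent N3.
N4 has children N8, N9, N16, N17, N18.
Co-parents of N4 (other parents of its children):
  N8's other parents are N1, N2.
  parents(N9) \ {N4} = {N1, N7}.
  N16 also has parents N1, N5, N8, N10, N11, N15.
  parents(N17) \ {N4} = {N1, N2, N7, N8}.
  N18's other parents are N1, N13, N15.
MB(N4) = {N1, N2, N3, N5, N7, N8, N9, N10, N11, N13, N15, N16, N17, N18}.
Comparing with the claimed set, N7 is missing.

N7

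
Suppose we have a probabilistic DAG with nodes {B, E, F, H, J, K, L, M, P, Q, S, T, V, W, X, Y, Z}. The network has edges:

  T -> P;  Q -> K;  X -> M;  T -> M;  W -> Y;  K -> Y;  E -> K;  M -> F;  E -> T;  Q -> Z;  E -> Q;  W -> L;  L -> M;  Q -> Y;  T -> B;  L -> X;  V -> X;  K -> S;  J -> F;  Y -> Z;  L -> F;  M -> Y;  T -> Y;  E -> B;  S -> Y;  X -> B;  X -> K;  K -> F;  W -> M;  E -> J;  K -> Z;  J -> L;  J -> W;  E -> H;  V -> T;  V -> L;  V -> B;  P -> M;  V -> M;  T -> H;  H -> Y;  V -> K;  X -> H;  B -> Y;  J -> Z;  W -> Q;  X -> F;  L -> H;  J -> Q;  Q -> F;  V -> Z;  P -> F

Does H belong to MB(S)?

H is a co-parent of S: both are parents of Y.
So H ∈ MB(S).

Yes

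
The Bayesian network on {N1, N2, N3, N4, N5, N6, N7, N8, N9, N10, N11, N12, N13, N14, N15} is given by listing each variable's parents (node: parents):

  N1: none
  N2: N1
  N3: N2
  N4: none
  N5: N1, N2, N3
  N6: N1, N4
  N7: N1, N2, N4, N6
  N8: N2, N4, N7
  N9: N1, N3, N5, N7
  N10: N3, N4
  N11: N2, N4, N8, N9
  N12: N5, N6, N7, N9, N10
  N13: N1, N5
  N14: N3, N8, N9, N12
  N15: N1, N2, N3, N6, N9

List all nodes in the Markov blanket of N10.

By definition, MB(N10) is built from N10's parents, N10's children, and the co-parents of N10.
Children of N10: N12.
N10 has parents N3, N4.
For each child, the remaining parents (spouses of N10):
  N12 also has parents N5, N6, N7, N9.
So the Markov blanket of N10 is {N3, N4, N5, N6, N7, N9, N12}.

{N3, N4, N5, N6, N7, N9, N12}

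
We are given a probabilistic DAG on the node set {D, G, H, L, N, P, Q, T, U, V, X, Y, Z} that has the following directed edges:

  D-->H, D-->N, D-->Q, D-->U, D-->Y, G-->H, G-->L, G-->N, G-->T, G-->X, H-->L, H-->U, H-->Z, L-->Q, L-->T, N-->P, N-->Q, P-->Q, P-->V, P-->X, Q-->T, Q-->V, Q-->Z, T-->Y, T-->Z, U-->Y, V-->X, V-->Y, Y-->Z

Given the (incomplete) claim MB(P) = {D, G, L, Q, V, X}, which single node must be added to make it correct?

N

Recall MB(v) = parents ∪ children ∪ spouses, where spouses are the other parents of v's children.
Pa(P) = {N}.
Children of P: Q, V, X.
For each child, the remaining parents (spouses of P):
  Q's other parents are D, L, N.
  parents(V) \ {P} = {Q}.
  X's other parents are G, V.
MB(P) = {D, G, L, N, Q, V, X}.
Comparing with the claimed set, N is missing.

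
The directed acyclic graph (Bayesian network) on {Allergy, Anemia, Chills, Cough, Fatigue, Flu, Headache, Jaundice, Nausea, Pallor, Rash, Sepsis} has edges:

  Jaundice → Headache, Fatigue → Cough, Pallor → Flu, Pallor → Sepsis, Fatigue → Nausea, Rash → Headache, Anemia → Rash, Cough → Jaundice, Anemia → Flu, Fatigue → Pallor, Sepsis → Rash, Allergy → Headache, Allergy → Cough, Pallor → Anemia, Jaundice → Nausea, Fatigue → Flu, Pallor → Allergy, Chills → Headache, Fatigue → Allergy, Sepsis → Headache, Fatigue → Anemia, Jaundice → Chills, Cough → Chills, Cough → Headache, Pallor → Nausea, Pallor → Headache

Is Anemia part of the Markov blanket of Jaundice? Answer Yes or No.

The Markov blanket of a node is its parents, its children, and the other parents of its children.
Parents of Jaundice: Cough.
Jaundice has children Chills, Headache, Nausea.
Other parents of Jaundice's children:
  Nausea: Fatigue, Pallor
  Chills: Cough
  Headache: Allergy, Chills, Cough, Pallor, Rash, Sepsis
MB(Jaundice) = {Allergy, Chills, Cough, Fatigue, Headache, Nausea, Pallor, Rash, Sepsis}; Anemia is not in this set.

No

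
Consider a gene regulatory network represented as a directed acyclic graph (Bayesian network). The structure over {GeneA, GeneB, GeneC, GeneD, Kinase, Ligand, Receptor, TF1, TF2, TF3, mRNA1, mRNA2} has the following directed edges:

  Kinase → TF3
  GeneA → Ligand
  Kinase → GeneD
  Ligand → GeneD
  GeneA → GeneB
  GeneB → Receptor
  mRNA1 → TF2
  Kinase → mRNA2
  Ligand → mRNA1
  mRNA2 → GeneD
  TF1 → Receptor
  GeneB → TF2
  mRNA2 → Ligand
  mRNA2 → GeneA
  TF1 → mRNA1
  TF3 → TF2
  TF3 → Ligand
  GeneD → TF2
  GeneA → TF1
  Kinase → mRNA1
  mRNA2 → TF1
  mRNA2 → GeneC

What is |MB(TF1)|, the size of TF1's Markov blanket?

Recall MB(v) = parents ∪ children ∪ spouses, where spouses are the other parents of v's children.
TF1's parents: GeneA, mRNA2.
TF1 has children Receptor, mRNA1.
Parents of each child, excluding TF1:
  Receptor also has parent GeneB.
  mRNA1 also has parents Kinase, Ligand.
MB(TF1) = {GeneA, GeneB, Kinase, Ligand, Receptor, mRNA1, mRNA2}, which has 7 nodes.

7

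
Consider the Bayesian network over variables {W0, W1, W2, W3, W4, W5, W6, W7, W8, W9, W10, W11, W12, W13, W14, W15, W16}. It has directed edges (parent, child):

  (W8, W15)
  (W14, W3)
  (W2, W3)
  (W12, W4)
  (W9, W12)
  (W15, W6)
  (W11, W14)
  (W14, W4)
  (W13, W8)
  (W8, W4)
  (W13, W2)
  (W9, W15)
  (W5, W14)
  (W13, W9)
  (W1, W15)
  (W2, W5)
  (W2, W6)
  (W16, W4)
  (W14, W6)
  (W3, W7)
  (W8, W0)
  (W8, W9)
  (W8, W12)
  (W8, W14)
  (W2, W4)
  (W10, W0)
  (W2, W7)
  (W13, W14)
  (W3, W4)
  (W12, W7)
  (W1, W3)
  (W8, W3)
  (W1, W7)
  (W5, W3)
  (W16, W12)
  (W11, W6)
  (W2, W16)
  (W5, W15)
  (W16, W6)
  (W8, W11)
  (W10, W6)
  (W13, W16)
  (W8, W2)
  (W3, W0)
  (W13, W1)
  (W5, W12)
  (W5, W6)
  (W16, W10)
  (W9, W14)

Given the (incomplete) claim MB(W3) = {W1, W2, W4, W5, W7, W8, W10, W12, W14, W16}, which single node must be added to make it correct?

W0

The Markov blanket of a node is its parents, its children, and the other parents of its children.
W3's parents: W1, W2, W5, W8, W14.
W3 has children W0, W4, W7.
Other parents of W3's children:
  W0's other parents are W8, W10.
  W7 also has parents W1, W2, W12.
  parents(W4) \ {W3} = {W2, W8, W12, W14, W16}.
MB(W3) = {W0, W1, W2, W4, W5, W7, W8, W10, W12, W14, W16}.
Comparing with the claimed set, W0 is missing.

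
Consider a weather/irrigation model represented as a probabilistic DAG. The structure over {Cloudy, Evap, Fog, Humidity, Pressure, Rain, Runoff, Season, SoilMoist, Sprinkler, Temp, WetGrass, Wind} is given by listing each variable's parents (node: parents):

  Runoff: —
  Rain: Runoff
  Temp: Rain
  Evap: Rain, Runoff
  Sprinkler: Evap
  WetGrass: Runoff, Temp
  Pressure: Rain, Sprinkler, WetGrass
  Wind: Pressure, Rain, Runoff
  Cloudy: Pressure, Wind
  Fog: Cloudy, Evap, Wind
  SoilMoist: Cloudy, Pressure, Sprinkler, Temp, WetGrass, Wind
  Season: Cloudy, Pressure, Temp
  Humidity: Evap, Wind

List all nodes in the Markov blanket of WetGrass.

The Markov blanket of a node is its parents, its children, and the other parents of its children.
Children of WetGrass: Pressure, SoilMoist.
WetGrass has parents Runoff, Temp.
For each child, the remaining parents (spouses of WetGrass):
  Pressure: Rain, Sprinkler
  SoilMoist: Cloudy, Pressure, Sprinkler, Temp, Wind
Union: {Runoff, Temp} ∪ {Pressure, SoilMoist} ∪ {Cloudy, Pressure, Rain, Sprinkler, Temp, Wind} = {Cloudy, Pressure, Rain, Runoff, SoilMoist, Sprinkler, Temp, Wind}.

{Cloudy, Pressure, Rain, Runoff, SoilMoist, Sprinkler, Temp, Wind}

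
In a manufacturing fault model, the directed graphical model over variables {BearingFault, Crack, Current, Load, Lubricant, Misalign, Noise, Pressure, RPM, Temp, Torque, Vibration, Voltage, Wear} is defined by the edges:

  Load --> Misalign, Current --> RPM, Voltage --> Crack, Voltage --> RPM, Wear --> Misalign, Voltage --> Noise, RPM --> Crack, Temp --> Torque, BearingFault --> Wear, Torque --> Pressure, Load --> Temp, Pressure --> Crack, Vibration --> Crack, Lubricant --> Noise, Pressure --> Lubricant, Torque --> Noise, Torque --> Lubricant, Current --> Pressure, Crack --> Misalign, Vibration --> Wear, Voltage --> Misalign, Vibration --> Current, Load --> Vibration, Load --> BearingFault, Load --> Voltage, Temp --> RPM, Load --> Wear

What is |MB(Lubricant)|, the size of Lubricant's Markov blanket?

4

The Markov blanket of a node is its parents, its children, and the other parents of its children.
Lubricant's parents: Pressure, Torque.
Children of Lubricant: Noise.
Co-parents of Lubricant (other parents of its children):
  Noise's other parents are Torque, Voltage.
MB(Lubricant) = {Noise, Pressure, Torque, Voltage}, which has 4 nodes.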